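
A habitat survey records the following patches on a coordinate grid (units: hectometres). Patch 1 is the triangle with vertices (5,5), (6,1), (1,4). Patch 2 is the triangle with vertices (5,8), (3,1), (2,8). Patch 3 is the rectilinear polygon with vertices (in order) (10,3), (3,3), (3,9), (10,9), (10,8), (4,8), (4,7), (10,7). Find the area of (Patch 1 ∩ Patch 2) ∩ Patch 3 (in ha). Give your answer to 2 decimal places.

The region (Patch 1 ∩ Patch 2) ∩ Patch 3 is the polygon with vertices (4.077,4.769), (3.571,3), (3,3), (3,4.5).
By the shoelace formula its area is 1.31.

1.31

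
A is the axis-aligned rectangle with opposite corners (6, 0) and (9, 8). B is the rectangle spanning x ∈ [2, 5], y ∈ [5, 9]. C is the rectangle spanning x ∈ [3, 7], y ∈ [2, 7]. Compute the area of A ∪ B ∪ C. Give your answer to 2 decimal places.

By inclusion–exclusion:
Individual areas: |A| = 24, |B| = 12, |C| = 20.
|A∩B| = 0 (no overlap).
|A∩C|: x∈[6,7], y∈[2,7] → 1·5 = 5.
|B∩C|: x∈[3,5], y∈[5,7] → 2·2 = 4.
|A∩B∩C| = 0.
|A ∪ B ∪ C| = 56 − 9 + 0 = 47.00.

47.00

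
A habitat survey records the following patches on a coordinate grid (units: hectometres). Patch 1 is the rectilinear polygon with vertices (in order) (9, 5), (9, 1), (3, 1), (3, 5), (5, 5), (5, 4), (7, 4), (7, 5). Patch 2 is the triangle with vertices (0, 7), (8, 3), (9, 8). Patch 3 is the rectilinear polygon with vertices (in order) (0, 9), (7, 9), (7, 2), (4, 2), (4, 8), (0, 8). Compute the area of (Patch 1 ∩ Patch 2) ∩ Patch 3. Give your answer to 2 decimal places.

|Patch 1 ∩ Patch 2| = 2.65.
|(Patch 1 ∩ Patch 2) ∩ Patch 3| = 0.50.

0.50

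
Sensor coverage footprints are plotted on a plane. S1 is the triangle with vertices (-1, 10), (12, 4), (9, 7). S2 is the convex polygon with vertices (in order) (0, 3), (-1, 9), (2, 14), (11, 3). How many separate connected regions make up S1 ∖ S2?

S1 ∖ S2 splits into 2 disjoint pieces (area 0.0193, area 3.7326).

2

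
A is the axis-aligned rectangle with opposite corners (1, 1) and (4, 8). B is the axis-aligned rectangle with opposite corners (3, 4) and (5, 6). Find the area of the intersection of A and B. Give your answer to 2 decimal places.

|A∩B|: x∈[3,4], y∈[4,6] → 1·2 = 2.

2.00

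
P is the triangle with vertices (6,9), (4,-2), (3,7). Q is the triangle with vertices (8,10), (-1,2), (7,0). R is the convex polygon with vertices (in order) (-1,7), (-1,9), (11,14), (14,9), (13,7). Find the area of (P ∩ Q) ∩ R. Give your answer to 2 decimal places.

0.54

The region (P ∩ Q) ∩ R is the polygon with vertices (5.831,8.072), (5.636,7), (4.625,7).
By the shoelace formula its area is 0.54.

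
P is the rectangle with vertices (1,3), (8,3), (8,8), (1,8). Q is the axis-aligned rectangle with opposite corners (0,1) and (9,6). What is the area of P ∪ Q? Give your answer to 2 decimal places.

59.00

By inclusion–exclusion:
Individual areas: |P| = 35, |Q| = 45.
|P∩Q|: x∈[1,8], y∈[3,6] → 7·3 = 21.
|P ∪ Q| = 80 − 21 = 59.00.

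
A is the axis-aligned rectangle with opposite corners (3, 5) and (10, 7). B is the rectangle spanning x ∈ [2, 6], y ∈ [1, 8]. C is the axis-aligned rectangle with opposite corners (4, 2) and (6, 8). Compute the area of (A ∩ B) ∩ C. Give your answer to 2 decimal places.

The region (A ∩ B) ∩ C is the polygon with vertices (6,7), (6,5), (4,5), (4,7).
By the shoelace formula its area is 4.00.

4.00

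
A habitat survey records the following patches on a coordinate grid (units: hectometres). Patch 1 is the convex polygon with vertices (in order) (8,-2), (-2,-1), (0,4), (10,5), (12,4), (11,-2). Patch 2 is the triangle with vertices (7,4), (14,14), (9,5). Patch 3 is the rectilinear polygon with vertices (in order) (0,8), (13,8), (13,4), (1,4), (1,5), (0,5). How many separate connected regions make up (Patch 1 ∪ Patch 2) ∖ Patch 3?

2

(Patch 1 ∪ Patch 2) ∖ Patch 3 splits into 2 disjoint pieces (area 71.05, area 2.6).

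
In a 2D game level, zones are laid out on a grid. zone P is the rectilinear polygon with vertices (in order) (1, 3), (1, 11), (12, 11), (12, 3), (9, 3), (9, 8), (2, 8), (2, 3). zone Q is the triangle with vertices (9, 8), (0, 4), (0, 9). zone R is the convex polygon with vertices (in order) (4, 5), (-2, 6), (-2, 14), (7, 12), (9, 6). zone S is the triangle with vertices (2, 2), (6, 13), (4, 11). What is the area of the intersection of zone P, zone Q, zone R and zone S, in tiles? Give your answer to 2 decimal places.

The intersection is the polygon with vertices (3.333,8), (3.47,8.614), (4.369,8.515), (4.182,8).
By the shoelace formula its area is 0.50.

0.50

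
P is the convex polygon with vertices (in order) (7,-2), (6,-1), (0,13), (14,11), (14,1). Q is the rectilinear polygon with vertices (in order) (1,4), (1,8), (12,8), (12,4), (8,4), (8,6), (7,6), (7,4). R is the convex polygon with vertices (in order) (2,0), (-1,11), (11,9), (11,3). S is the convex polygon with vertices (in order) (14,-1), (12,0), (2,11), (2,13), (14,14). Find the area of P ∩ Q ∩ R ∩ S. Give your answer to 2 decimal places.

16.77

The intersection is the polygon with vertices (11,4), (8.364,4), (8,4.4), (8,6), (7,6), (7,5.5), (4.727,8), (11,8).
By the shoelace formula its area is 16.77.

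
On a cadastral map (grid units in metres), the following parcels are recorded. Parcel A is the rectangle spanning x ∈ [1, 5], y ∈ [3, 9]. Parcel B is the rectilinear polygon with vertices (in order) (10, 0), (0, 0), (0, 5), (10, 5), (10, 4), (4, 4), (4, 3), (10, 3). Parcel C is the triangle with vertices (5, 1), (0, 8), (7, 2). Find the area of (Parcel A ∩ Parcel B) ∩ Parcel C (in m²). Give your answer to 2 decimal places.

|Parcel A ∩ Parcel B| = 7.
|(Parcel A ∩ Parcel B) ∩ Parcel C| = 2.37.

2.37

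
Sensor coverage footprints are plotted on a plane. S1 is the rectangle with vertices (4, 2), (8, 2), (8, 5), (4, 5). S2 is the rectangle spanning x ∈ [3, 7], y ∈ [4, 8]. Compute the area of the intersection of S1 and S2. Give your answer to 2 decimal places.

|S1∩S2|: x∈[4,7], y∈[4,5] → 3·1 = 3.

3.00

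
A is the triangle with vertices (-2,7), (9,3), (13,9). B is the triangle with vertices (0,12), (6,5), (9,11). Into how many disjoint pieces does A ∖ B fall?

A ∖ B is a single connected region.

1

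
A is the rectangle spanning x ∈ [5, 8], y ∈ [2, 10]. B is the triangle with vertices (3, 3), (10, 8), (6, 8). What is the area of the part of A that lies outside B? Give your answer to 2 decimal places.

17.33

|A| = 24, |A∩B| = 6.6667.
|A ∖ B| = |A| − |A∩B| = 24 − 6.6667 = 17.33.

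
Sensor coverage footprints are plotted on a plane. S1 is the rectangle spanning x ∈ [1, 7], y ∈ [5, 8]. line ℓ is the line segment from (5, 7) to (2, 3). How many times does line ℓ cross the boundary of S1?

1

The segment meets the boundary at (3.5,5).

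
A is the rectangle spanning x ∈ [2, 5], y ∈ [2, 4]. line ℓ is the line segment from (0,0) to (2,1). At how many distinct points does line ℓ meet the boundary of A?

The segment lies entirely outside A and never meets its boundary.

0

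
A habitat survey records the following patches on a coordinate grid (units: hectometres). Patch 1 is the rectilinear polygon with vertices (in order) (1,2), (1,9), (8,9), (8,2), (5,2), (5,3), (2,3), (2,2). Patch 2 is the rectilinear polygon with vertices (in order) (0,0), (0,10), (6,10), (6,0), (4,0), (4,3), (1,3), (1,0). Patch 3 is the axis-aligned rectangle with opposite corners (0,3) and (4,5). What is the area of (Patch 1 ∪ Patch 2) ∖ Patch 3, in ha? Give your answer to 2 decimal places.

|Patch 1 ∪ Patch 2| = 66.
|(Patch 1 ∪ Patch 2) ∩ Patch 3| = 8.
|(Patch 1 ∪ Patch 2) ∖ Patch 3| = 66 − 8 = 58.00.

58.00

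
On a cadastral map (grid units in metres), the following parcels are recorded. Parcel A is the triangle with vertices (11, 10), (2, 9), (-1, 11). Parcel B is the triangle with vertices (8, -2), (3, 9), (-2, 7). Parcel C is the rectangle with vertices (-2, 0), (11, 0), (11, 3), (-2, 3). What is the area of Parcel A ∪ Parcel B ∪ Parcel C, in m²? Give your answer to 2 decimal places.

By inclusion–exclusion:
Individual areas: |Parcel A| = 10.5, |Parcel B| = 32.5, |Parcel C| = 39.
|Parcel A∩Parcel B| = 0.
|Parcel A∩Parcel C| = 0.
|Parcel B∩Parcel C| = 6.8939.
|Parcel A∩Parcel B∩Parcel C| = 0.
|Parcel A ∪ Parcel B ∪ Parcel C| = 82 − 6.8939 + 0 = 75.11.

75.11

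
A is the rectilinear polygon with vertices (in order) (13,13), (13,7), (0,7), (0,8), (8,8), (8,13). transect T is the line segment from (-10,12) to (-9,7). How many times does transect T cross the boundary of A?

The segment lies entirely outside A and never meets its boundary.

0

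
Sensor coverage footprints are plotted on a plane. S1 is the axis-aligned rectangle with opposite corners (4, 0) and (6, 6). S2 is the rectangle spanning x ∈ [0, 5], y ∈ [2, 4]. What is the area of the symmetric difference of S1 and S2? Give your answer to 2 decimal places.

18.00

|S1∩S2|: x∈[4,5], y∈[2,4] → 1·2 = 2.
|S1 △ S2| = |S1| + |S2| − 2·|S1∩S2| = 12 + 10 − 4 = 18.00.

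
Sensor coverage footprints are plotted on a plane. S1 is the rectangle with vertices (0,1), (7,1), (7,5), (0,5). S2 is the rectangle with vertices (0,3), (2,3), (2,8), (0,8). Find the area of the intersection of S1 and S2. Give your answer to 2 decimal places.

4.00

|S1∩S2|: x∈[0,2], y∈[3,5] → 2·2 = 4.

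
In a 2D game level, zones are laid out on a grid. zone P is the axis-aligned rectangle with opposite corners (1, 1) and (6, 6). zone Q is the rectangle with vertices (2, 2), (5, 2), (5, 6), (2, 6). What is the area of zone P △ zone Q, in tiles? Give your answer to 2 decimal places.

|zone P∩zone Q|: x∈[2,5], y∈[2,6] → 3·4 = 12.
|zone P △ zone Q| = |zone P| + |zone Q| − 2·|zone P∩zone Q| = 25 + 12 − 24 = 13.00.

13.00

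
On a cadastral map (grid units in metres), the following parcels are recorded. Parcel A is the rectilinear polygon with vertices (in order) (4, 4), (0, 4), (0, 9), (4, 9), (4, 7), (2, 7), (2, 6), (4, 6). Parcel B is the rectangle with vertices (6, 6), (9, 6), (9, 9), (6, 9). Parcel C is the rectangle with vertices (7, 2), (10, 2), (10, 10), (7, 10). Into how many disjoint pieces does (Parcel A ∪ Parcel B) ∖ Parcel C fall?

2

(Parcel A ∪ Parcel B) ∖ Parcel C splits into 2 disjoint pieces (area 18, area 3).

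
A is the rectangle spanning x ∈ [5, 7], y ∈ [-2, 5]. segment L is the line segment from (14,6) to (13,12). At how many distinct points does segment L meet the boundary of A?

0

The segment lies entirely outside A and never meets its boundary.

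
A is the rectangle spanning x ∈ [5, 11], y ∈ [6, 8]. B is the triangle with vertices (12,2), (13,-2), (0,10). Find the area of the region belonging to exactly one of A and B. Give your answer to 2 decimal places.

|A| = 12, |B| = 20, |A∩B| = 0.3333.
|A △ B| = |A| + |B| − 2·|A∩B| = 12 + 20 − 0.6667 = 31.33.

31.33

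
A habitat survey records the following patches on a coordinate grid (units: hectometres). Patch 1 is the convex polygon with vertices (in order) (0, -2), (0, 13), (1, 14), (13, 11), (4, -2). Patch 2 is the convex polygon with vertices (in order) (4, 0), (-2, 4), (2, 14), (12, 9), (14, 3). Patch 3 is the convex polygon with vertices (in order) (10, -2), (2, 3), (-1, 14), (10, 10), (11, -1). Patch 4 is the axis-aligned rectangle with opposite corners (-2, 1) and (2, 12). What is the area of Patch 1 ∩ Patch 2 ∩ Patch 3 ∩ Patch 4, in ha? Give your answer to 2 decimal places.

The intersection is the polygon with vertices (0.216,9.54), (1.2,12), (2,12), (2,3).
By the shoelace formula its area is 9.01.

9.01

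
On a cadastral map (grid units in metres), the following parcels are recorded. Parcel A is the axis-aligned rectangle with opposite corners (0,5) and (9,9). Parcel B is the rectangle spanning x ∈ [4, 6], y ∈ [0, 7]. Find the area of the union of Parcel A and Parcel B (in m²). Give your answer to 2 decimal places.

By inclusion–exclusion:
Individual areas: |Parcel A| = 36, |Parcel B| = 14.
|Parcel A∩Parcel B|: x∈[4,6], y∈[5,7] → 2·2 = 4.
|Parcel A ∪ Parcel B| = 50 − 4 = 46.00.

46.00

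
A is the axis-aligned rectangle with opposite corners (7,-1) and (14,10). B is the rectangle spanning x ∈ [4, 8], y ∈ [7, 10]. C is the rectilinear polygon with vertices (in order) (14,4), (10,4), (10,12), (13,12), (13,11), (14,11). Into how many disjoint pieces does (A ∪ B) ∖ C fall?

1

(A ∪ B) ∖ C is a single connected region.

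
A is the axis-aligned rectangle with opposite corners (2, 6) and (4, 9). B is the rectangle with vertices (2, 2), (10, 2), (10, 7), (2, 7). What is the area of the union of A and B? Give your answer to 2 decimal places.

44.00

By inclusion–exclusion:
Individual areas: |A| = 6, |B| = 40.
|A∩B|: x∈[2,4], y∈[6,7] → 2·1 = 2.
|A ∪ B| = 46 − 2 = 44.00.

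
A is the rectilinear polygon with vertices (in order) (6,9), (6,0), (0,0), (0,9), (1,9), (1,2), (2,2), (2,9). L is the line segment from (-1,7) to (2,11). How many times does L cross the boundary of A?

The segment meets the boundary at (0,8.333), (0.5,9).

2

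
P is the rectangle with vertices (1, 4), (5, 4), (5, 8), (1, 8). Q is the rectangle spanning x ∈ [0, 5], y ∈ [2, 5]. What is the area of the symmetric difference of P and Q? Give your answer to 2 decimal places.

|P∩Q|: x∈[1,5], y∈[4,5] → 4·1 = 4.
|P △ Q| = |P| + |Q| − 2·|P∩Q| = 16 + 15 − 8 = 23.00.

23.00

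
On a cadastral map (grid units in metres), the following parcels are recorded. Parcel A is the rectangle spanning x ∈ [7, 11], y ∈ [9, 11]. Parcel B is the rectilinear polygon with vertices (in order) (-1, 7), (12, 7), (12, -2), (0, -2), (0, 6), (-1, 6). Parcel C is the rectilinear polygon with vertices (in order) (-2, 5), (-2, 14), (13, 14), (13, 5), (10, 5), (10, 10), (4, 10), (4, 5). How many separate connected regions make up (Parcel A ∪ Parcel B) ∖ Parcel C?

(Parcel A ∪ Parcel B) ∖ Parcel C splits into 2 disjoint pieces (area 3, area 96).

2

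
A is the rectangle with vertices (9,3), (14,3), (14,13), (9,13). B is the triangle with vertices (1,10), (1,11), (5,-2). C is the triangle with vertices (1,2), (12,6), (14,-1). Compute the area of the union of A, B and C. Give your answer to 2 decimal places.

By inclusion–exclusion:
Individual areas: |A| = 50, |B| = 2, |C| = 42.5.
|A∩B| = 0.
|A∩C| = 8.6494.
|B∩C| = 0.1644.
|A∩B∩C| = 0.
|A ∪ B ∪ C| = 94.5 − 8.8138 + 0 = 85.69.

85.69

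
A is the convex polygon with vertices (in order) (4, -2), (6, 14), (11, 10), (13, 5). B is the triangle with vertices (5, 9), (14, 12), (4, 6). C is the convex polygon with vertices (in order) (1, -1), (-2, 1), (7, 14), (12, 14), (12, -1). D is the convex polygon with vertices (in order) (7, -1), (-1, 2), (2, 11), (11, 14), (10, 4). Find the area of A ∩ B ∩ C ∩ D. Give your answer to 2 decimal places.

The intersection is the polygon with vertices (10.63,10.296), (10.596,9.957), (5.081,6.649), (5.391,9.13), (10.118,10.706).
By the shoelace formula its area is 8.57.

8.57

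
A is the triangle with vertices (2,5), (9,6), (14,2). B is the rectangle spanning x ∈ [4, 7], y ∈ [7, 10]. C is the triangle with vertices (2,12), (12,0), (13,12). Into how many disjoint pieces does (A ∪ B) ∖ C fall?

3

(A ∪ B) ∖ C splits into 3 disjoint pieces (area 7.5448, area 0.8489, area 2.8167).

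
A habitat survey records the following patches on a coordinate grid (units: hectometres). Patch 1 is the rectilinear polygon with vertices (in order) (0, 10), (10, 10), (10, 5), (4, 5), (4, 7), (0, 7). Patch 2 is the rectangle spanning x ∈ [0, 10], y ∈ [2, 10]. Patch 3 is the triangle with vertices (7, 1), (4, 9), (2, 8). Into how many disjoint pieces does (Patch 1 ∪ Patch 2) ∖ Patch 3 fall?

(Patch 1 ∪ Patch 2) ∖ Patch 3 is a single connected region.

1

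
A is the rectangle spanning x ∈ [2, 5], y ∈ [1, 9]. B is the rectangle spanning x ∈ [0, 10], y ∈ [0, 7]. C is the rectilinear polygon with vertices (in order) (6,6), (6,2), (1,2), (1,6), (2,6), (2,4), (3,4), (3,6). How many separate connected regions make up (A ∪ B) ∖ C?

1

(A ∪ B) ∖ C is a single connected region.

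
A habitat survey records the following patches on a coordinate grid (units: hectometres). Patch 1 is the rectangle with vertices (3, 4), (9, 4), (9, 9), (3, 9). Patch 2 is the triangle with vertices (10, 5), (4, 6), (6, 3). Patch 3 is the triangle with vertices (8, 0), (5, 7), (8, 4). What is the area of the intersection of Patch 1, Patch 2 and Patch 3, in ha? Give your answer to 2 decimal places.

The intersection is the polygon with vertices (6.286,4), (5.538,5.744), (6.4,5.6), (8,4).
By the shoelace formula its area is 2.07.

2.07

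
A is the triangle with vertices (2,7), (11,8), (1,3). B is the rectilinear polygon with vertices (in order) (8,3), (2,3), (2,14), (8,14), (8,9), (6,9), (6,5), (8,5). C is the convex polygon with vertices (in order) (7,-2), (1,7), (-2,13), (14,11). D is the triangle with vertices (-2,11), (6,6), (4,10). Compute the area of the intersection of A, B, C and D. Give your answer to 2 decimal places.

The intersection is the polygon with vertices (5.316,7.368), (6,6), (4.038,7.226).
By the shoelace formula its area is 0.92.

0.92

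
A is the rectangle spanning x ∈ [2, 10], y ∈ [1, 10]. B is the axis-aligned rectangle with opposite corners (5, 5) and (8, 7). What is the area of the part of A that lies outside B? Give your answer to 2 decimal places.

|A∩B|: x∈[5,8], y∈[5,7] → 3·2 = 6.
|A| = 72.
|A ∖ B| = |A| − |A∩B| = 72 − 6 = 66.00.

66.00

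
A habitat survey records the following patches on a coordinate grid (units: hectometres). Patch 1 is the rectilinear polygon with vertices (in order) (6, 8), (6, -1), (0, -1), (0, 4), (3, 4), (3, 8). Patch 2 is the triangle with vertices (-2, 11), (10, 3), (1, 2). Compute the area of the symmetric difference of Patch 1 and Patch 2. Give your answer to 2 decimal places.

49.44

|Patch 1| = 42, |Patch 2| = 42, |Patch 1∩Patch 2| = 17.2778.
|Patch 1 △ Patch 2| = |Patch 1| + |Patch 2| − 2·|Patch 1∩Patch 2| = 42 + 42 − 34.5556 = 49.44.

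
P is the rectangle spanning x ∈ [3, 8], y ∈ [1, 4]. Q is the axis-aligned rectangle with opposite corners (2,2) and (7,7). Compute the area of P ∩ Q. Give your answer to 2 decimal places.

|P∩Q|: x∈[3,7], y∈[2,4] → 4·2 = 8.

8.00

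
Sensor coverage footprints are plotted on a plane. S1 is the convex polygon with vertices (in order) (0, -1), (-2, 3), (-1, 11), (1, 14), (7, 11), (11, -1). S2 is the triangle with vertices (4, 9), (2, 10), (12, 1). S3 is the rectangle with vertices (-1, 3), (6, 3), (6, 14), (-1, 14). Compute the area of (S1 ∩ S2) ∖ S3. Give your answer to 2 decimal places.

|S1 ∩ S2| = 3.7024.
|(S1 ∩ S2) ∩ S3| = 2.2.
|(S1 ∩ S2) ∖ S3| = 3.7024 − 2.2 = 1.50.

1.50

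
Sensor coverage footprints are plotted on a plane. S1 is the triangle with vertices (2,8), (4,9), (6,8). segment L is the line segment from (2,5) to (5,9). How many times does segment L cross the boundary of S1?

2

The segment meets the boundary at (4.727,8.636), (4.25,8).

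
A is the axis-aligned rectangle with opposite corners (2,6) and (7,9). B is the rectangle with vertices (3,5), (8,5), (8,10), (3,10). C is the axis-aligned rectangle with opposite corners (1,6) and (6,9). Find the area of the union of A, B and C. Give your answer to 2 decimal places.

By inclusion–exclusion:
Individual areas: |A| = 15, |B| = 25, |C| = 15.
|A∩B|: x∈[3,7], y∈[6,9] → 4·3 = 12.
|A∩C|: x∈[2,6], y∈[6,9] → 4·3 = 12.
|B∩C|: x∈[3,6], y∈[6,9] → 3·3 = 9.
|A∩B∩C| = 9.
|A ∪ B ∪ C| = 55 − 33 + 9 = 31.00.

31.00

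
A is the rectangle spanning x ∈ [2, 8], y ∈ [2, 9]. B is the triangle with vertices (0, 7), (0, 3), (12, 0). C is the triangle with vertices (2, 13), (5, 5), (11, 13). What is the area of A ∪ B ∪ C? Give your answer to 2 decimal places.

By inclusion–exclusion:
Individual areas: |A| = 42, |B| = 24, |C| = 36.
|A∩B| = 12.
|A∩C| = 9.
|B∩C| = 0.
|A∩B∩C| = 0.
|A ∪ B ∪ C| = 102 − 21 + 0 = 81.00.

81.00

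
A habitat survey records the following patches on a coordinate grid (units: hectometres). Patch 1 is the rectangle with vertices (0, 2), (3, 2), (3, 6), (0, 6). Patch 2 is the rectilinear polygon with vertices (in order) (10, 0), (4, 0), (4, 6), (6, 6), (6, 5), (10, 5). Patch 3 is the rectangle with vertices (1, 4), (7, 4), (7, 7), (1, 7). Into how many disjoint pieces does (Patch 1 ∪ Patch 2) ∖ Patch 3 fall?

2

(Patch 1 ∪ Patch 2) ∖ Patch 3 splits into 2 disjoint pieces (area 8, area 27).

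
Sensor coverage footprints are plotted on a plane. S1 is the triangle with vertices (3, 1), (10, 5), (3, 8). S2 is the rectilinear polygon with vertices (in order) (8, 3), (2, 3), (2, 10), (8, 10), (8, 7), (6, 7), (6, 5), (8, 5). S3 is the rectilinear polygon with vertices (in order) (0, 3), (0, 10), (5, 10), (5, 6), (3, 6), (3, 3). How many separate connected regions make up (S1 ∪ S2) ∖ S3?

(S1 ∪ S2) ∖ S3 is a single connected region.

1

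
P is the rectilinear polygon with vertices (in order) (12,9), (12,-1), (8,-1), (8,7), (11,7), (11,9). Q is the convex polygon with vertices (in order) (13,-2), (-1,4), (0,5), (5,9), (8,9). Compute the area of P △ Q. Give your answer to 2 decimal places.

64.07

|P| = 34, |Q| = 70, |P∩Q| = 19.9671.
|P △ Q| = |P| + |Q| − 2·|P∩Q| = 34 + 70 − 39.9342 = 64.07.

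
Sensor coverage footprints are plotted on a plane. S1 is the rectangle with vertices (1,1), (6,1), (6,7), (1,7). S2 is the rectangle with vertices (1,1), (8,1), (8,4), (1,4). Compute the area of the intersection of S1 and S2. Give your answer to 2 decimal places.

|S1∩S2|: x∈[1,6], y∈[1,4] → 5·3 = 15.

15.00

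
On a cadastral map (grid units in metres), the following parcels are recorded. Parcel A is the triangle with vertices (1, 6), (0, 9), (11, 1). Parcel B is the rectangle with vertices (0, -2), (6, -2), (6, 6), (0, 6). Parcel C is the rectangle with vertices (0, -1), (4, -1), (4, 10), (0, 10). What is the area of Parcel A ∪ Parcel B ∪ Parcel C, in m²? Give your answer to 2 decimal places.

By inclusion–exclusion:
Individual areas: |Parcel A| = 12.5, |Parcel B| = 48, |Parcel C| = 44.
|Parcel A∩Parcel B| = 4.9716.
|Parcel A∩Parcel C| = 6.9318.
|Parcel B∩Parcel C|: x∈[0,4], y∈[-1,6] → 4·7 = 28.
|Parcel A∩Parcel B∩Parcel C| = 2.25.
|Parcel A ∪ Parcel B ∪ Parcel C| = 104.5 − 39.9034 + 2.25 = 66.85.

66.85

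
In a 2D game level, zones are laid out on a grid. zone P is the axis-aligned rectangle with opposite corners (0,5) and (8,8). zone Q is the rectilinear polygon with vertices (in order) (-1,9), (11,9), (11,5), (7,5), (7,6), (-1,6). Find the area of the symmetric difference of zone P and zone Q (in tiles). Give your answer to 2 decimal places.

30.00

|zone P| = 24, |zone Q| = 40, |zone P∩zone Q| = 17.
|zone P △ zone Q| = |zone P| + |zone Q| − 2·|zone P∩zone Q| = 24 + 40 − 34 = 30.00.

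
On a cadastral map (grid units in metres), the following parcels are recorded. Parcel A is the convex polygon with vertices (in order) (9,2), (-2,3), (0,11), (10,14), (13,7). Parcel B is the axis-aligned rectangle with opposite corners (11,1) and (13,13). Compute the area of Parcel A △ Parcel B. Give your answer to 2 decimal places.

|Parcel A| = 125, |Parcel B| = 24, |Parcel A∩Parcel B| = 7.1667.
|Parcel A △ Parcel B| = |Parcel A| + |Parcel B| − 2·|Parcel A∩Parcel B| = 125 + 24 − 14.3333 = 134.67.

134.67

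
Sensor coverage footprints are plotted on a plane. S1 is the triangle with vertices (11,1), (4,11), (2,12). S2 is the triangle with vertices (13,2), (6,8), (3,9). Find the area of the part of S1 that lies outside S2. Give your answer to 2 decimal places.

|S1| = 6.5, |S1∩S2| = 1.444.
|S1 ∖ S2| = |S1| − |S1∩S2| = 6.5 − 1.444 = 5.06.

5.06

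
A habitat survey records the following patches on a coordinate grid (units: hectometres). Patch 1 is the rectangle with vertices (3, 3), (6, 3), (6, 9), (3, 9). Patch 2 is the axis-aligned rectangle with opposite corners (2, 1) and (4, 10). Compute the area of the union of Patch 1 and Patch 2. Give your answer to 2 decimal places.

By inclusion–exclusion:
Individual areas: |Patch 1| = 18, |Patch 2| = 18.
|Patch 1∩Patch 2|: x∈[3,4], y∈[3,9] → 1·6 = 6.
|Patch 1 ∪ Patch 2| = 36 − 6 = 30.00.

30.00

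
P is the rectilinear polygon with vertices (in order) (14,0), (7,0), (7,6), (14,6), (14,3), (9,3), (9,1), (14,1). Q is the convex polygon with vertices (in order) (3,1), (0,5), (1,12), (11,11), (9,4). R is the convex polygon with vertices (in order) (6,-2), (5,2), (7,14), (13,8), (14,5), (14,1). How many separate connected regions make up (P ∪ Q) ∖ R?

(P ∪ Q) ∖ R splits into 4 disjoint pieces (area 51.2541, area 0.4444, area 0.1667, area 1.3333).

4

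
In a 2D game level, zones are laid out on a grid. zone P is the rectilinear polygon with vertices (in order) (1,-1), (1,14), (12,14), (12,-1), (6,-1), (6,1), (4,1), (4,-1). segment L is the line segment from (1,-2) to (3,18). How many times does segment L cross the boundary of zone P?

The segment meets the boundary at (2.6,14), (1.1,-1).

2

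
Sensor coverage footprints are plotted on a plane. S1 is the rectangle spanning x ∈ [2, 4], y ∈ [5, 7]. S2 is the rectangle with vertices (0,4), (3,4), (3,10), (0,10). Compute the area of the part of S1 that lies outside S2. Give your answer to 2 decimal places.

|S1∩S2|: x∈[2,3], y∈[5,7] → 1·2 = 2.
|S1| = 4.
|S1 ∖ S2| = |S1| − |S1∩S2| = 4 − 2 = 2.00.

2.00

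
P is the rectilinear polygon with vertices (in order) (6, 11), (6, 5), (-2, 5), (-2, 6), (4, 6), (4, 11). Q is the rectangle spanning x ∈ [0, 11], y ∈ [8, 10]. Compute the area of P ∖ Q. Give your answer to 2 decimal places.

14.00

|P| = 18, |P∩Q| = 4.
|P ∖ Q| = |P| − |P∩Q| = 18 − 4 = 14.00.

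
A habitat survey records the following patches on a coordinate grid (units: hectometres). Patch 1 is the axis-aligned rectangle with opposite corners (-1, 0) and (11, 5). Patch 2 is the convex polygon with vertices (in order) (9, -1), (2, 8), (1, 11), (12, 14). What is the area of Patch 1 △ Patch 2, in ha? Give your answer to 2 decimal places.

|Patch 1| = 60, |Patch 2| = 84, |Patch 1∩Patch 2| = 17.1111.
|Patch 1 △ Patch 2| = |Patch 1| + |Patch 2| − 2·|Patch 1∩Patch 2| = 60 + 84 − 34.2222 = 109.78.

109.78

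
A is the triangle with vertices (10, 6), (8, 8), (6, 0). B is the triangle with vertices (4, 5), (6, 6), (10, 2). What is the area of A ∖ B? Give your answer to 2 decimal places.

|A| = 10, |A∩B| = 1.3778.
|A ∖ B| = |A| − |A∩B| = 10 − 1.3778 = 8.62.

8.62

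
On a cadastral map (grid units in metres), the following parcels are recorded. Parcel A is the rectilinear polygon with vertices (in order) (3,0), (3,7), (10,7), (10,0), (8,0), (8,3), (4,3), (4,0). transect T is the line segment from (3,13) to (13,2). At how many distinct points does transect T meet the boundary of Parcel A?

The segment meets the boundary at (10,5.3), (8.455,7).

2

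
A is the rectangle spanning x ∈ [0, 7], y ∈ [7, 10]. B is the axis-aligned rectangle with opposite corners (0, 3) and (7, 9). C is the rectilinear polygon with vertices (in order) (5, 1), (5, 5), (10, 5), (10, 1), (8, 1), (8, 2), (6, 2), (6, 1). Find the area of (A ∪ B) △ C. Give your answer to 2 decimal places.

|A ∪ B| = 49.
|(A ∪ B) ∩ C| = 4.
|(A ∪ B) △ C| = 49 + 18 − 8 = 59.00.

59.00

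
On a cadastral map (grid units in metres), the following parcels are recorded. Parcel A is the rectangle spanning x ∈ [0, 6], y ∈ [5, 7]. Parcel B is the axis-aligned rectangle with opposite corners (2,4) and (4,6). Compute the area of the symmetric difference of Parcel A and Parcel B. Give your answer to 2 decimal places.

12.00

|Parcel A∩Parcel B|: x∈[2,4], y∈[5,6] → 2·1 = 2.
|Parcel A △ Parcel B| = |Parcel A| + |Parcel B| − 2·|Parcel A∩Parcel B| = 12 + 4 − 4 = 12.00.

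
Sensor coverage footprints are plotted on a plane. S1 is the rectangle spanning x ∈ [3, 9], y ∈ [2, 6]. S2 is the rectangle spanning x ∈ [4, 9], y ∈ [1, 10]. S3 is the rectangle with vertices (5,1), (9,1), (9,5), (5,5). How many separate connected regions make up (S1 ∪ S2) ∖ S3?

(S1 ∪ S2) ∖ S3 is a single connected region.

1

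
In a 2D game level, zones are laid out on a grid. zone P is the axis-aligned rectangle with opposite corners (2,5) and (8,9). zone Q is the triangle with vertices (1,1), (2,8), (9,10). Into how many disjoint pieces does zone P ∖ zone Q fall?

zone P ∖ zone Q splits into 2 disjoint pieces (area 6.6736, area 1.75).

2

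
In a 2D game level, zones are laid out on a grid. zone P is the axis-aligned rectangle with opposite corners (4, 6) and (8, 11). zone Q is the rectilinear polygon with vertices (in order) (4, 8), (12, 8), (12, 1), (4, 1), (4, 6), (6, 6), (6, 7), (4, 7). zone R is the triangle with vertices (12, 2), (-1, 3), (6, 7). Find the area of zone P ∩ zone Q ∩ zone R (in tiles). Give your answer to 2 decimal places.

0.60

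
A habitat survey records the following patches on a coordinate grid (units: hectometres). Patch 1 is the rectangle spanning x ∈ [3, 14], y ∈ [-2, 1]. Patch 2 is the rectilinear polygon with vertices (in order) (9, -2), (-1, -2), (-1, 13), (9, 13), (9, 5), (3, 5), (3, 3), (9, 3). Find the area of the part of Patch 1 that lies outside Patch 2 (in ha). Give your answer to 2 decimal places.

15.00

|Patch 1| = 33, |Patch 1∩Patch 2| = 18.
|Patch 1 ∖ Patch 2| = |Patch 1| − |Patch 1∩Patch 2| = 33 − 18 = 15.00.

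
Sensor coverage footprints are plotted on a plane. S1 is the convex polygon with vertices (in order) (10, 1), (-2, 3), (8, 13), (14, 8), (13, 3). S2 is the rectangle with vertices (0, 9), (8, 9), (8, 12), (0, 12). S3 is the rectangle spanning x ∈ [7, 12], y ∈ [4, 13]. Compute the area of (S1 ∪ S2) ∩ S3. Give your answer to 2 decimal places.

The region (S1 ∪ S2) ∩ S3 is the polygon with vertices (8,13), (12,9.667), (12,4), (7,4), (7,12).
By the shoelace formula its area is 37.83.

37.83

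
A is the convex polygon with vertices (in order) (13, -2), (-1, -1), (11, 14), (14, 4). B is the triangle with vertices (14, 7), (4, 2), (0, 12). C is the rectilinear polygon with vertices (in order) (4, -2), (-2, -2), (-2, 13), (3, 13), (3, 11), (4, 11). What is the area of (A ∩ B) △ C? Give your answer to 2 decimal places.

120.30

|A ∩ B| = 35.1175.
|(A ∩ B) ∩ C| = 1.4083.
|(A ∩ B) △ C| = 35.1175 + 88 − 2.8167 = 120.30.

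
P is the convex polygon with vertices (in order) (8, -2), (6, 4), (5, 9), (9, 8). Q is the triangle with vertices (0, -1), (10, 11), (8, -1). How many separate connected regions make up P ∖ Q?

P ∖ Q splits into 2 disjoint pieces (area 0.2917, area 4.2269).

2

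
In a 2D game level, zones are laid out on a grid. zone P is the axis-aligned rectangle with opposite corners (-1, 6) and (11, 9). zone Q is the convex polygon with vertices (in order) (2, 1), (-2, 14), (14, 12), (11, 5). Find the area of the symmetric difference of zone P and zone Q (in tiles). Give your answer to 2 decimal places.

95.50

|zone P| = 36, |zone Q| = 125.5, |zone P∩zone Q| = 33.
|zone P △ zone Q| = |zone P| + |zone Q| − 2·|zone P∩zone Q| = 36 + 125.5 − 66 = 95.50.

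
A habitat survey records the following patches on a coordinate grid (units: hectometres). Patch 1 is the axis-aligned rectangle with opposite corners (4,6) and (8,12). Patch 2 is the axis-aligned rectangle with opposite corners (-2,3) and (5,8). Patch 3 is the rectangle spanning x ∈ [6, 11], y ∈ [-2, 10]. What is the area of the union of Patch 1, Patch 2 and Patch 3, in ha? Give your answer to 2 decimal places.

109.00

By inclusion–exclusion:
Individual areas: |Patch 1| = 24, |Patch 2| = 35, |Patch 3| = 60.
|Patch 1∩Patch 2|: x∈[4,5], y∈[6,8] → 1·2 = 2.
|Patch 1∩Patch 3|: x∈[6,8], y∈[6,10] → 2·4 = 8.
|Patch 2∩Patch 3| = 0 (no overlap).
|Patch 1∩Patch 2∩Patch 3| = 0.
|Patch 1 ∪ Patch 2 ∪ Patch 3| = 119 − 10 + 0 = 109.00.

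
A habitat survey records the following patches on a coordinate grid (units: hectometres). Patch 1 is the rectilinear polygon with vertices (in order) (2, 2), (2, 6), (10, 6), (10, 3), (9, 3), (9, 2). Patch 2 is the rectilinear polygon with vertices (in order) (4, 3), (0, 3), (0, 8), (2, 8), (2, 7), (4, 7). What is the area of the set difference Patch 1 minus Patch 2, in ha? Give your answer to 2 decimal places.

25.00

|Patch 1| = 31, |Patch 1∩Patch 2| = 6.
|Patch 1 ∖ Patch 2| = |Patch 1| − |Patch 1∩Patch 2| = 31 − 6 = 25.00.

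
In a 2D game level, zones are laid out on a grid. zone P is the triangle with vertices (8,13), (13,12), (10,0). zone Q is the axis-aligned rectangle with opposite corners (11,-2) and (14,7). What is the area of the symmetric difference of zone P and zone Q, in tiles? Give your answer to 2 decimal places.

|zone P| = 31.5, |zone Q| = 27, |zone P∩zone Q| = 1.125.
|zone P △ zone Q| = |zone P| + |zone Q| − 2·|zone P∩zone Q| = 31.5 + 27 − 2.25 = 56.25.

56.25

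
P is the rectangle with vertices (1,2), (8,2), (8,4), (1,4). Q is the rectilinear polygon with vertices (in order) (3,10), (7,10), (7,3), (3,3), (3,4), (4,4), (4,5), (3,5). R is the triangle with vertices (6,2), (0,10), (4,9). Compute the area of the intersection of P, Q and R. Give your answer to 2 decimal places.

The intersection is the polygon with vertices (5.25,3), (4.5,4), (5.429,4), (5.714,3).
By the shoelace formula its area is 0.70.

0.70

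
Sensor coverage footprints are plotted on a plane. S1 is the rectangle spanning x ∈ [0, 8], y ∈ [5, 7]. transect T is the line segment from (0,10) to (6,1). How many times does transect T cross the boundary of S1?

The segment meets the boundary at (3.333,5), (2,7).

2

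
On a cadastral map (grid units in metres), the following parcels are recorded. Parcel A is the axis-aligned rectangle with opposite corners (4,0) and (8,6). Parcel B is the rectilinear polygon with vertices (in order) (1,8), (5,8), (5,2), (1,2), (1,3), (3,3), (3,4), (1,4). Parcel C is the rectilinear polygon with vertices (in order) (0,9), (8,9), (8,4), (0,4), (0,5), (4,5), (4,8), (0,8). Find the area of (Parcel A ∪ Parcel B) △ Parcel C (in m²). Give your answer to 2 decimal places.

44.00

|Parcel A ∪ Parcel B| = 42.
|(Parcel A ∪ Parcel B) ∩ Parcel C| = 13.
|(Parcel A ∪ Parcel B) △ Parcel C| = 42 + 28 − 26 = 44.00.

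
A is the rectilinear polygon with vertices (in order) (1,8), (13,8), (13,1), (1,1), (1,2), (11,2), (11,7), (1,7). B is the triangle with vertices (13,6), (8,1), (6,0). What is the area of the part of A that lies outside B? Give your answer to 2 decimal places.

|A| = 34, |A∩B| = 1.0357.
|A ∖ B| = |A| − |A∩B| = 34 − 1.0357 = 32.96.

32.96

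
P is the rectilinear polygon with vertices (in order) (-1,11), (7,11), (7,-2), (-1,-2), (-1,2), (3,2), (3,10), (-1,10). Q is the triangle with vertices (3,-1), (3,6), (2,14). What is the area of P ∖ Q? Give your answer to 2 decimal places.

71.50

|P| = 72, |P∩Q| = 0.5042.
|P ∖ Q| = |P| − |P∩Q| = 72 − 0.5042 = 71.50.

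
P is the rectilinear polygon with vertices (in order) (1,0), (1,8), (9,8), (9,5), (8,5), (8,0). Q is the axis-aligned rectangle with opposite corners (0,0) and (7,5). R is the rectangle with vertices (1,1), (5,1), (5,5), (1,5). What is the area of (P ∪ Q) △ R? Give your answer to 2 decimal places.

|P ∪ Q| = 64.
|(P ∪ Q) ∩ R| = 16.
|(P ∪ Q) △ R| = 64 + 16 − 32 = 48.00.

48.00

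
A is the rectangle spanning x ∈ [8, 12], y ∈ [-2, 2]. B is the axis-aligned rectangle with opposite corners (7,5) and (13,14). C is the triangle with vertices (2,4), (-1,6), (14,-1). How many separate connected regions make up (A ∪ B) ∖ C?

(A ∪ B) ∖ C splits into 3 disjoint pieces (area 10.6667, area 4.5333, area 54).

3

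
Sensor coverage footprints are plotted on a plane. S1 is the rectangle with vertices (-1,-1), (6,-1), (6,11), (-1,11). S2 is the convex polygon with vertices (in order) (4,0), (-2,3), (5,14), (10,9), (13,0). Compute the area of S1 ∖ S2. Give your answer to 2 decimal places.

|S1| = 84, |S1∩S2| = 57.6006.
|S1 ∖ S2| = |S1| − |S1∩S2| = 84 − 57.6006 = 26.40.

26.40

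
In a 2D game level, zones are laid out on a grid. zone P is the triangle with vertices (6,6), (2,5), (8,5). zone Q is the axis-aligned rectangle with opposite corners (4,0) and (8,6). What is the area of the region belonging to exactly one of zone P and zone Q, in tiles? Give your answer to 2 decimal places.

22.00

|zone P| = 3, |zone Q| = 24, |zone P∩zone Q| = 2.5.
|zone P △ zone Q| = |zone P| + |zone Q| − 2·|zone P∩zone Q| = 3 + 24 − 5 = 22.00.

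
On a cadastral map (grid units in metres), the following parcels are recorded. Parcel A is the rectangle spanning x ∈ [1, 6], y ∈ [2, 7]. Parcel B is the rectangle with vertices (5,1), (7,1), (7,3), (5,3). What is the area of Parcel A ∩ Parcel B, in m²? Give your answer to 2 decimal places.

1.00

|Parcel A∩Parcel B|: x∈[5,6], y∈[2,3] → 1·1 = 1.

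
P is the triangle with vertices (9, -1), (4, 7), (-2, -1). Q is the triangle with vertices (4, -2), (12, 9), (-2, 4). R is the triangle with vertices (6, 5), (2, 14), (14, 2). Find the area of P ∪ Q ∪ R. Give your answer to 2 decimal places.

By inclusion–exclusion:
Individual areas: |P| = 44, |Q| = 57, |R| = 30.
|P∩Q| = 29.5429.
|P∩R| = 0.
|Q∩R| = 9.8748.
|P∩Q∩R| = 0.
|P ∪ Q ∪ R| = 131 − 39.4177 + 0 = 91.58.

91.58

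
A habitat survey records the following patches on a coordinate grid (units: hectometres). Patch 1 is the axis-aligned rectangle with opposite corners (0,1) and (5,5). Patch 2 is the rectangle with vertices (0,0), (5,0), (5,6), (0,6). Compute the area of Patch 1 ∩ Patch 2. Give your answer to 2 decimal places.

20.00

|Patch 1∩Patch 2|: x∈[0,5], y∈[1,5] → 5·4 = 20.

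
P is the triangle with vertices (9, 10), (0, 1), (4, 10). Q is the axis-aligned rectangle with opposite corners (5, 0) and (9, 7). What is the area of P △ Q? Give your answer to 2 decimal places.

49.50

|P| = 22.5, |Q| = 28, |P∩Q| = 0.5.
|P △ Q| = |P| + |Q| − 2·|P∩Q| = 22.5 + 28 − 1 = 49.50.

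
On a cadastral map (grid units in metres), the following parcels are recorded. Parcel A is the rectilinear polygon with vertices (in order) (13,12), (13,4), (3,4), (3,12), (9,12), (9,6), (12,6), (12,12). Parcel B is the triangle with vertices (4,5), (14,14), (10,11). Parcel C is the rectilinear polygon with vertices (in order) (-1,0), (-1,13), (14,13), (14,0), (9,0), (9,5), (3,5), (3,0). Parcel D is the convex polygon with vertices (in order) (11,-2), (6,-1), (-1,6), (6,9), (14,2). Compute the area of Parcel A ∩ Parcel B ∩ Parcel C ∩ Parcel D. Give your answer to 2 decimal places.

0.50

The intersection is the polygon with vertices (7.067,8.067), (7.239,7.915), (4,5).
By the shoelace formula its area is 0.50.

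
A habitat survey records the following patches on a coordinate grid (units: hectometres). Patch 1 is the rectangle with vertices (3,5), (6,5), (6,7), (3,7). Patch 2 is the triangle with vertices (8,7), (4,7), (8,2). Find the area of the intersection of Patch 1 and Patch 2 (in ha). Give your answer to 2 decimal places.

The intersection is the polygon with vertices (6,5), (5.6,5), (4,7), (6,7).
By the shoelace formula its area is 2.40.

2.40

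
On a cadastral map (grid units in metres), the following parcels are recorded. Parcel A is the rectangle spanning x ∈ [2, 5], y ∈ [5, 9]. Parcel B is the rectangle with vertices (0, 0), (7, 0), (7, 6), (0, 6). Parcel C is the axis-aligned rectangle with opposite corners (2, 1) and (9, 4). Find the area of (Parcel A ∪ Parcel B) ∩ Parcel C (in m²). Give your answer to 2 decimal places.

15.00

The region (Parcel A ∪ Parcel B) ∩ Parcel C is the polygon with vertices (7,1), (2,1), (2,4), (7,4).
By the shoelace formula its area is 15.00.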